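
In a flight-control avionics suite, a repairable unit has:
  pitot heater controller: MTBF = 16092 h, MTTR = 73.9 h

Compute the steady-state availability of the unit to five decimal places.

A(pitot heater controller) = MTBF/(MTBF+MTTR) = 16092/(16092+73.9) = 0.99543

0.99543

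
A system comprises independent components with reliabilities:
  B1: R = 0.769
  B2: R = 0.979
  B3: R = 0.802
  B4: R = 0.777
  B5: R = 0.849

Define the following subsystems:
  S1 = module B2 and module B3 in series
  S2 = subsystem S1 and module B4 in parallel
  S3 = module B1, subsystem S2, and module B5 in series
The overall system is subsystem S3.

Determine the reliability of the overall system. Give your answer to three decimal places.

Series (B2 and B3): 0.97900 × 0.80200 = 0.78516
Parallel ([0.78516] and B4): 1 − (1 − 0.78516)(1 − 0.77700) = 0.95209
Series (B1, [0.95209], and B5): 0.76900 × 0.95209 × 0.84900 = 0.622

0.622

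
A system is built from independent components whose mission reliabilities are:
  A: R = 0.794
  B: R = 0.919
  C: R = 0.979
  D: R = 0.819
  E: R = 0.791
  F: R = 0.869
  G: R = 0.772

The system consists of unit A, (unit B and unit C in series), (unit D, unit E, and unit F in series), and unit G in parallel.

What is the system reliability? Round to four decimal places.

Series (B and C): 0.919000 × 0.979000 = 0.899701
Series (D, E, and F): 0.819000 × 0.791000 × 0.869000 = 0.562963
Parallel (A, [0.899701], [0.562963], and G): 1 − (1 − 0.794000)(1 − 0.899701)(1 − 0.562963)(1 − 0.772000) = 0.9979

0.9979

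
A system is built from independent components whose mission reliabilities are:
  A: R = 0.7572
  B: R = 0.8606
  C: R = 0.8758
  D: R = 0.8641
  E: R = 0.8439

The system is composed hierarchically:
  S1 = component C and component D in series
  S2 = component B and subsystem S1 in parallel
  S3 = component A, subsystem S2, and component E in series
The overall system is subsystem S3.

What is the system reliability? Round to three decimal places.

Series (C and D): 0.87580 × 0.86410 = 0.75678
Parallel (B and [0.75678]): 1 − (1 − 0.86060)(1 − 0.75678) = 0.96610
Series (A, [0.96610], and E): 0.75720 × 0.96610 × 0.84390 = 0.617

0.617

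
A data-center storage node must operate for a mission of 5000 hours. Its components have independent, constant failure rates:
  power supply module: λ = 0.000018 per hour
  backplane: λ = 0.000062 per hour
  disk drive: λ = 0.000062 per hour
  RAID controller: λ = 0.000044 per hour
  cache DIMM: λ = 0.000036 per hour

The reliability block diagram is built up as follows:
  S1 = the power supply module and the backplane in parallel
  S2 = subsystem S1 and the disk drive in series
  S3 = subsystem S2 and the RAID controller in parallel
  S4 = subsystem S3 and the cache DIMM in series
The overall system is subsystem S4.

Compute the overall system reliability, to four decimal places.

R(power supply module) = exp(−0.000018 × 5000) = 0.913931
R(backplane) = exp(−0.000062 × 5000) = 0.733447
R(disk drive) = exp(−0.000062 × 5000) = 0.733447
R(RAID controller) = exp(−0.000044 × 5000) = 0.802519
R(cache DIMM) = exp(−0.000036 × 5000) = 0.835270
Parallel (power supply module and backplane): 1 − (1 − 0.913931)(1 − 0.733447) = 0.977058
Series ([0.977058] and disk drive): 0.977058 × 0.733447 = 0.716620
Parallel ([0.716620] and RAID controller): 1 − (1 − 0.716620)(1 − 0.802519) = 0.944038
Series ([0.944038] and cache DIMM): 0.944038 × 0.835270 = 0.7885

0.7885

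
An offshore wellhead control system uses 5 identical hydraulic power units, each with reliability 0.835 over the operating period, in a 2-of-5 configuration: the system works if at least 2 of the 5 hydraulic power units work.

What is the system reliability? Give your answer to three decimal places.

R = Σ_{i=2}^{5} C(5,i) p^i (1−p)^{5−i} with p = 0.835
C(5,2)·0.835^2·0.165^3 = 0.03132
C(5,3)·0.835^3·0.165^2 = 0.15850
C(5,4)·0.835^4·0.165^1 = 0.40105
C(5,5)·0.835^5·0.165^0 = 0.40591
Sum = 0.997

0.997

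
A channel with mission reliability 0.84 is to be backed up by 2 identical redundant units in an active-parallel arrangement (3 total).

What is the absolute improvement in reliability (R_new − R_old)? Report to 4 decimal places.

0.1559

R_before = 0.84
R_after = 1 − (1 − 0.84)^3 = 0.9959
ΔR = 0.9959 − 0.84 = 0.1559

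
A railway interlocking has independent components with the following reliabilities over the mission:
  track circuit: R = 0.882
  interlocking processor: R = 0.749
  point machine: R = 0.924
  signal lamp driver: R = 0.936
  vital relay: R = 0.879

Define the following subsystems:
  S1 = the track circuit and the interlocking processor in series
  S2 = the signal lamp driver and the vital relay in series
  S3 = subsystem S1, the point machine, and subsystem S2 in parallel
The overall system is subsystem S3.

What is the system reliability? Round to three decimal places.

Series (track circuit and interlocking processor): 0.88200 × 0.74900 = 0.66062
Series (signal lamp driver and vital relay): 0.93600 × 0.87900 = 0.82274
Parallel ([0.66062], point machine, and [0.82274]): 1 − (1 − 0.66062)(1 − 0.92400)(1 − 0.82274) = 0.995

0.995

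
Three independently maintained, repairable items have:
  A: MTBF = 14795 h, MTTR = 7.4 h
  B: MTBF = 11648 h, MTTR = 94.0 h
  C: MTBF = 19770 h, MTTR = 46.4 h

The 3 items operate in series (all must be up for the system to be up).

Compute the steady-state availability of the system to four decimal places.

A(A) = MTBF/(MTBF+MTTR) = 14795/(14795+7.4) = 0.999500
A(B) = MTBF/(MTBF+MTTR) = 11648/(11648+94.0) = 0.991995
A(C) = MTBF/(MTBF+MTTR) = 19770/(19770+46.4) = 0.997659
Series availability: 0.999500 × 0.991995 × 0.997659 = 0.9892

0.9892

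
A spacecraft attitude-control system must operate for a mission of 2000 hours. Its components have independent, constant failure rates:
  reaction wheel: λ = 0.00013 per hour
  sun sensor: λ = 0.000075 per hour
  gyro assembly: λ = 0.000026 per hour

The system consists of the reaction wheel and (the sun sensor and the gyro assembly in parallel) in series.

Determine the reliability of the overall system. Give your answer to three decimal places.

R(reaction wheel) = exp(−0.00013 × 2000) = 0.77105
R(sun sensor) = exp(−0.000075 × 2000) = 0.86071
R(gyro assembly) = exp(−0.000026 × 2000) = 0.94933
Parallel (sun sensor and gyro assembly): 1 − (1 − 0.86071)(1 − 0.94933) = 0.99294
Series (reaction wheel and [0.99294]): 0.77105 × 0.99294 = 0.766

0.766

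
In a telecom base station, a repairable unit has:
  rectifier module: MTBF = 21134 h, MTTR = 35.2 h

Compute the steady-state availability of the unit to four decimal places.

0.9983

A(rectifier module) = MTBF/(MTBF+MTTR) = 21134/(21134+35.2) = 0.9983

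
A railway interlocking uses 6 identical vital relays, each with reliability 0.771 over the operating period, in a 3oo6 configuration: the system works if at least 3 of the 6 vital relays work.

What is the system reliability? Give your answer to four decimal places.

R = Σ_{i=3}^{6} C(6,i) p^i (1−p)^{6−i} with p = 0.771
C(6,3)·0.771^3·0.229^3 = 0.110078
C(6,4)·0.771^4·0.229^2 = 0.277958
C(6,5)·0.771^5·0.229^1 = 0.374333
C(6,6)·0.771^6·0.229^0 = 0.210052
Sum = 0.9724

0.9724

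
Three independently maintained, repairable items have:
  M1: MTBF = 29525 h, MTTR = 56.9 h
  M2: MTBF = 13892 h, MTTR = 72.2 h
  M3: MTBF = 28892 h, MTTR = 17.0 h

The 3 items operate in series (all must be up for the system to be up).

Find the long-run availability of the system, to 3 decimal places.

0.992

A(M1) = MTBF/(MTBF+MTTR) = 29525/(29525+56.9) = 0.998077
A(M2) = MTBF/(MTBF+MTTR) = 13892/(13892+72.2) = 0.994830
A(M3) = MTBF/(MTBF+MTTR) = 28892/(28892+17.0) = 0.999412
Series availability: 0.998077 × 0.994830 × 0.999412 = 0.992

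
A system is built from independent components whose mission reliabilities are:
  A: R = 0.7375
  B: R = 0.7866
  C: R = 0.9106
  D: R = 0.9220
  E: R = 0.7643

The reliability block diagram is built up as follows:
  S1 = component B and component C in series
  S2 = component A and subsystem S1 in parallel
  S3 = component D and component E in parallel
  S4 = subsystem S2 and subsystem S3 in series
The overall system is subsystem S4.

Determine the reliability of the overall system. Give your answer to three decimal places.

Series (B and C): 0.78660 × 0.91060 = 0.71628
Parallel (A and [0.71628]): 1 − (1 − 0.73750)(1 − 0.71628) = 0.92552
Parallel (D and E): 1 − (1 − 0.92200)(1 − 0.76430) = 0.98162
Series ([0.92552] and [0.98162]): 0.92552 × 0.98162 = 0.909

0.909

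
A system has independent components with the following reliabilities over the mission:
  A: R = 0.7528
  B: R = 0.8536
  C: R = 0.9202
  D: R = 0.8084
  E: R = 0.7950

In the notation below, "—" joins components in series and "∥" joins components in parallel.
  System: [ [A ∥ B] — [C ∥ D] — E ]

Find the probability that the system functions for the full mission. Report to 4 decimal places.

Parallel (A and B): 1 − (1 − 0.752800)(1 − 0.853600) = 0.963810
Parallel (C and D): 1 − (1 − 0.920200)(1 − 0.808400) = 0.984710
Series ([0.963810], [0.984710], and E): 0.963810 × 0.984710 × 0.795000 = 0.7545

0.7545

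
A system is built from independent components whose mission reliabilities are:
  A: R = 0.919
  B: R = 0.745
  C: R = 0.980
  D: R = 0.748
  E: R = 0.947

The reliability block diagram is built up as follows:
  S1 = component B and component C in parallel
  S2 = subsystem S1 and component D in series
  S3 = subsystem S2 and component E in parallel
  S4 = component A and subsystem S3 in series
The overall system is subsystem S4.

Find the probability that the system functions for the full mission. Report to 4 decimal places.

Parallel (B and C): 1 − (1 − 0.745000)(1 − 0.980000) = 0.994900
Series ([0.994900] and D): 0.994900 × 0.748000 = 0.744185
Parallel ([0.744185] and E): 1 − (1 − 0.744185)(1 − 0.947000) = 0.986442
Series (A and [0.986442]): 0.919000 × 0.986442 = 0.9065

0.9065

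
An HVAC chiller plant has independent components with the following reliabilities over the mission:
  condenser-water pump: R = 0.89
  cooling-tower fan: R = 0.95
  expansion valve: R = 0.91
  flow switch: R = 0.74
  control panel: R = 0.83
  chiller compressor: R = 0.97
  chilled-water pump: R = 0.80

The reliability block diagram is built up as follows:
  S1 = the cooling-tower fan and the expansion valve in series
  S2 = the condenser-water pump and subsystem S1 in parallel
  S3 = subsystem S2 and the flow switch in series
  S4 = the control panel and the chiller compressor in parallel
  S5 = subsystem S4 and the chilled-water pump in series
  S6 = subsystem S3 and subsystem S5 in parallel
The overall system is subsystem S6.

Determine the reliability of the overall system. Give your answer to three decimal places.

Series (cooling-tower fan and expansion valve): 0.95000 × 0.91000 = 0.86450
Parallel (condenser-water pump and [0.86450]): 1 − (1 − 0.89000)(1 − 0.86450) = 0.98510
Series ([0.98510] and flow switch): 0.98510 × 0.74000 = 0.72897
Parallel (control panel and chiller compressor): 1 − (1 − 0.83000)(1 − 0.97000) = 0.99490
Series ([0.99490] and chilled-water pump): 0.99490 × 0.80000 = 0.79592
Parallel ([0.72897] and [0.79592]): 1 − (1 − 0.72897)(1 − 0.79592) = 0.945

0.945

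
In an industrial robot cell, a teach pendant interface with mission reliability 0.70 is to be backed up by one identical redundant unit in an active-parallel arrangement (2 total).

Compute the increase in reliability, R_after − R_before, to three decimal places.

R_before = 0.70
R_after = 1 − (1 − 0.70)^2 = 0.910
ΔR = 0.910 − 0.70 = 0.210

0.210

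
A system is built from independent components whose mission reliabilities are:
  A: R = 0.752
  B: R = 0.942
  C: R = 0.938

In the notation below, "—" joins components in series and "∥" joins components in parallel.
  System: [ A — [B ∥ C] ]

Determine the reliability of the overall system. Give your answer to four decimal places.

0.7493

Parallel (B and C): 1 − (1 − 0.942000)(1 − 0.938000) = 0.996404
Series (A and [0.996404]): 0.752000 × 0.996404 = 0.7493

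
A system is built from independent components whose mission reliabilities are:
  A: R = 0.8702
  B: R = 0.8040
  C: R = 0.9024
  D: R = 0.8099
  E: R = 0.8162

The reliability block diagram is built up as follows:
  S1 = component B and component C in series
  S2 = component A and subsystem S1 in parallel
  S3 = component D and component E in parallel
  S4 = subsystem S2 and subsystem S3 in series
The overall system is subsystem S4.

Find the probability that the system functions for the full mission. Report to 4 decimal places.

0.9307

Series (B and C): 0.804000 × 0.902400 = 0.725530
Parallel (A and [0.725530]): 1 − (1 − 0.870200)(1 − 0.725530) = 0.964374
Parallel (D and E): 1 − (1 − 0.809900)(1 − 0.816200) = 0.965060
Series ([0.964374] and [0.965060]): 0.964374 × 0.965060 = 0.9307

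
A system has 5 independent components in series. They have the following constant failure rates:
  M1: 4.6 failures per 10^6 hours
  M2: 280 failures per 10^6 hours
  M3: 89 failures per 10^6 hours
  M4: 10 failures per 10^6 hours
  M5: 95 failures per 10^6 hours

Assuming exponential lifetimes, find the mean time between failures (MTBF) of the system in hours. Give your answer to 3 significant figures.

2090

Series of exponential components: λ_sys = Σ λ_i
λ_sys = 0.0000046 + 0.00028 + 0.000089 + 0.000010 + 0.000095 = 4.7860e-04 /h
MTBF = 1 / λ_sys = 2090 h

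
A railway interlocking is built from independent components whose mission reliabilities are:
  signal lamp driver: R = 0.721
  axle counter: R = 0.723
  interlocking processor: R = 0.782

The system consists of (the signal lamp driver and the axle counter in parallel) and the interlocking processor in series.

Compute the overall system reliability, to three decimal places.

Parallel (signal lamp driver and axle counter): 1 − (1 − 0.72100)(1 − 0.72300) = 0.92272
Series ([0.92272] and interlocking processor): 0.92272 × 0.78200 = 0.722

0.722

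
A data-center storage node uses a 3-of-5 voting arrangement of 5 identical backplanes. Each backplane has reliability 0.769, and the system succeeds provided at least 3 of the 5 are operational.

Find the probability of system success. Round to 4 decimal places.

0.9155

R = Σ_{i=3}^{5} C(5,i) p^i (1−p)^{5−i} with p = 0.769
C(5,3)·0.769^3·0.231^2 = 0.242663
C(5,4)·0.769^4·0.231^1 = 0.403913
C(5,5)·0.769^5·0.231^0 = 0.268925
Sum = 0.9155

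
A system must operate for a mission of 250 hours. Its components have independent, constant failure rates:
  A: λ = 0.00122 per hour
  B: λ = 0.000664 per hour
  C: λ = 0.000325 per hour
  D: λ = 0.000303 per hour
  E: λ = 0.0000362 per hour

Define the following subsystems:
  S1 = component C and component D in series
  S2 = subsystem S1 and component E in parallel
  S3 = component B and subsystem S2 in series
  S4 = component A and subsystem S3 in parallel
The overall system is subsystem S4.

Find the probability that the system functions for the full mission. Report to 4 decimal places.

R(A) = exp(−0.00122 × 250) = 0.737123
R(B) = exp(−0.000664 × 250) = 0.847046
R(C) = exp(−0.000325 × 250) = 0.921963
R(D) = exp(−0.000303 × 250) = 0.927048
R(E) = exp(−0.0000362 × 250) = 0.990991
Series (C and D): 0.921963 × 0.927048 = 0.854704
Parallel ([0.854704] and E): 1 − (1 − 0.854704)(1 − 0.990991) = 0.998691
Series (B and [0.998691]): 0.847046 × 0.998691 = 0.845937
Parallel (A and [0.845937]): 1 − (1 − 0.737123)(1 − 0.845937) = 0.9595

0.9595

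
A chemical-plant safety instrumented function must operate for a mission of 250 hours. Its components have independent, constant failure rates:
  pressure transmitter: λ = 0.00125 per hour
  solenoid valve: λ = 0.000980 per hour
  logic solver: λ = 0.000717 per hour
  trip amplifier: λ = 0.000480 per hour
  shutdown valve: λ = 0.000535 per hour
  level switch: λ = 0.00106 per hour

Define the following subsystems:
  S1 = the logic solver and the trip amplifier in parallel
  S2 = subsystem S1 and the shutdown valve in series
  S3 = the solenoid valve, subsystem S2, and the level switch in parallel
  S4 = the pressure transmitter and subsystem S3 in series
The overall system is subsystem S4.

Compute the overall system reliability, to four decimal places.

0.7264

R(pressure transmitter) = exp(−0.00125 × 250) = 0.731616
R(solenoid valve) = exp(−0.000980 × 250) = 0.782705
R(logic solver) = exp(−0.000717 × 250) = 0.835897
R(trip amplifier) = exp(−0.000480 × 250) = 0.886920
R(shutdown valve) = exp(−0.000535 × 250) = 0.874809
R(level switch) = exp(−0.00106 × 250) = 0.767206
Parallel (logic solver and trip amplifier): 1 − (1 − 0.835897)(1 − 0.886920) = 0.981443
Series ([0.981443] and shutdown valve): 0.981443 × 0.874809 = 0.858575
Parallel (solenoid valve, [0.858575], and level switch): 1 − (1 − 0.782705)(1 − 0.858575)(1 − 0.767206) = 0.992846
Series (pressure transmitter and [0.992846]): 0.731616 × 0.992846 = 0.7264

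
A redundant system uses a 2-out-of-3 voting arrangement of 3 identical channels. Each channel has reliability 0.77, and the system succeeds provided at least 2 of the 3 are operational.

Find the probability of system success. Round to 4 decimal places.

R = Σ_{i=2}^{3} C(3,i) p^i (1−p)^{3−i} with p = 0.77
C(3,2)·0.77^2·0.23^1 = 0.409101
C(3,3)·0.77^3·0.23^0 = 0.456533
Sum = 0.8656

0.8656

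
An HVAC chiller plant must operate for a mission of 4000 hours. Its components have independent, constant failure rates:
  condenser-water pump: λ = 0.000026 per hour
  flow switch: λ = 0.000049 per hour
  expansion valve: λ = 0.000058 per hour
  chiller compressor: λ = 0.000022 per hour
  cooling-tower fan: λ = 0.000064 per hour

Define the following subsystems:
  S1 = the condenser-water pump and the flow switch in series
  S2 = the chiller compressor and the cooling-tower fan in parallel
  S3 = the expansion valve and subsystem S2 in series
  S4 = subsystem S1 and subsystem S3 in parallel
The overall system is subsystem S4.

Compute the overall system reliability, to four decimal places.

R(condenser-water pump) = exp(−0.000026 × 4000) = 0.901225
R(flow switch) = exp(−0.000049 × 4000) = 0.822012
R(expansion valve) = exp(−0.000058 × 4000) = 0.792946
R(chiller compressor) = exp(−0.000022 × 4000) = 0.915761
R(cooling-tower fan) = exp(−0.000064 × 4000) = 0.774142
Series (condenser-water pump and flow switch): 0.901225 × 0.822012 = 0.740818
Parallel (chiller compressor and cooling-tower fan): 1 − (1 − 0.915761)(1 − 0.774142) = 0.980974
Series (expansion valve and [0.980974]): 0.792946 × 0.980974 = 0.777859
Parallel ([0.740818] and [0.777859]): 1 − (1 − 0.740818)(1 − 0.777859) = 0.9424

0.9424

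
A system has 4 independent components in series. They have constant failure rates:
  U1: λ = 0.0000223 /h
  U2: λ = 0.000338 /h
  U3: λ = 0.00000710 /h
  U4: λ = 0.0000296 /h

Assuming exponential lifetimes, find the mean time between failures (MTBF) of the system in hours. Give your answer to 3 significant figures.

2520

Series of exponential components: λ_sys = Σ λ_i
λ_sys = 0.0000223 + 0.000338 + 0.00000710 + 0.0000296 = 3.9700e-04 /h
MTBF = 1 / λ_sys = 2520 h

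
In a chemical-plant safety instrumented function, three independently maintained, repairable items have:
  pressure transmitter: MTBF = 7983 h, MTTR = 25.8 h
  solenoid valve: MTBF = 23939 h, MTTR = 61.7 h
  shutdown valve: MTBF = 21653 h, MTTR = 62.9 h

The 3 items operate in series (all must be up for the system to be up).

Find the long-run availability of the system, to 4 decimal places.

0.9913

A(pressure transmitter) = MTBF/(MTBF+MTTR) = 7983/(7983+25.8) = 0.996779
A(solenoid valve) = MTBF/(MTBF+MTTR) = 23939/(23939+61.7) = 0.997429
A(shutdown valve) = MTBF/(MTBF+MTTR) = 21653/(21653+62.9) = 0.997104
Series availability: 0.996779 × 0.997429 × 0.997104 = 0.9913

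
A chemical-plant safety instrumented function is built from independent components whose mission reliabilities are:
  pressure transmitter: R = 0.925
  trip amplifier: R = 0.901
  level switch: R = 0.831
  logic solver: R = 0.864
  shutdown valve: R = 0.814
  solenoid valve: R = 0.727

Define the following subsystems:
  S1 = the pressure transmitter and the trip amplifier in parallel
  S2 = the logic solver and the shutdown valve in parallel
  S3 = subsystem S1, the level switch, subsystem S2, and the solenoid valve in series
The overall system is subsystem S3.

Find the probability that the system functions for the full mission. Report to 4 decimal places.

0.5845

Parallel (pressure transmitter and trip amplifier): 1 − (1 − 0.925000)(1 − 0.901000) = 0.992575
Parallel (logic solver and shutdown valve): 1 − (1 − 0.864000)(1 − 0.814000) = 0.974704
Series ([0.992575], level switch, [0.974704], and solenoid valve): 0.992575 × 0.831000 × 0.974704 × 0.727000 = 0.5845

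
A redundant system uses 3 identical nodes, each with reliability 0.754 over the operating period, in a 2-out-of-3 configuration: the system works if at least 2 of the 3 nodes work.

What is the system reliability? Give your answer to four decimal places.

R = Σ_{i=2}^{3} C(3,i) p^i (1−p)^{3−i} with p = 0.754
C(3,2)·0.754^2·0.246^1 = 0.419565
C(3,3)·0.754^3·0.246^0 = 0.428661
Sum = 0.8482

0.8482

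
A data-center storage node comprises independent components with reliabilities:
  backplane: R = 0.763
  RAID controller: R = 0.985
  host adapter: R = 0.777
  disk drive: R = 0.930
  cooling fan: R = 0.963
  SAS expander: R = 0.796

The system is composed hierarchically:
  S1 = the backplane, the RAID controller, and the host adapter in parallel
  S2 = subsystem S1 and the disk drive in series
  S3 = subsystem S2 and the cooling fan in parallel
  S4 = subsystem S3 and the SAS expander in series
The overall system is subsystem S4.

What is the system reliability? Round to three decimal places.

0.794

Parallel (backplane, RAID controller, and host adapter): 1 − (1 − 0.76300)(1 − 0.98500)(1 − 0.77700) = 0.99921
Series ([0.99921] and disk drive): 0.99921 × 0.93000 = 0.92927
Parallel ([0.92927] and cooling fan): 1 − (1 − 0.92927)(1 − 0.96300) = 0.99738
Series ([0.99738] and SAS expander): 0.99738 × 0.79600 = 0.794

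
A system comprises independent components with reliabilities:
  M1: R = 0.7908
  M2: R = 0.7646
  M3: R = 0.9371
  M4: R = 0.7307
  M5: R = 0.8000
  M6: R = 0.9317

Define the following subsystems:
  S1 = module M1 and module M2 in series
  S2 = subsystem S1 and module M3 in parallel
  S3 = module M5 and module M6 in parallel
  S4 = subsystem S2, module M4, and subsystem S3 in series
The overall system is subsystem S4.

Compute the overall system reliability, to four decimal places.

0.7028

Series (M1 and M2): 0.790800 × 0.764600 = 0.604646
Parallel ([0.604646] and M3): 1 − (1 − 0.604646)(1 − 0.937100) = 0.975132
Parallel (M5 and M6): 1 − (1 − 0.800000)(1 − 0.931700) = 0.986340
Series ([0.975132], M4, and [0.986340]): 0.975132 × 0.730700 × 0.986340 = 0.7028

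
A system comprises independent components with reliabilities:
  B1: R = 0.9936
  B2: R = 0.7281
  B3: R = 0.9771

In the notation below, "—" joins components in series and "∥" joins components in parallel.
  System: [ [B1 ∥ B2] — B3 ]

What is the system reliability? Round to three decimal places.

Parallel (B1 and B2): 1 − (1 − 0.99360)(1 − 0.72810) = 0.99826
Series ([0.99826] and B3): 0.99826 × 0.97710 = 0.975

0.975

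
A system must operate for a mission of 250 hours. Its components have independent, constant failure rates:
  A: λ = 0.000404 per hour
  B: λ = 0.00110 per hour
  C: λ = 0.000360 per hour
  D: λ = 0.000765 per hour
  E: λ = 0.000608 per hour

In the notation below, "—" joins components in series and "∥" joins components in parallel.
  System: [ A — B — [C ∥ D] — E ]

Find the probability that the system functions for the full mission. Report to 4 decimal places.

0.5809

R(A) = exp(−0.000404 × 250) = 0.903933
R(B) = exp(−0.00110 × 250) = 0.759572
R(C) = exp(−0.000360 × 250) = 0.913931
R(D) = exp(−0.000765 × 250) = 0.825926
R(E) = exp(−0.000608 × 250) = 0.858988
Parallel (C and D): 1 − (1 − 0.913931)(1 − 0.825926) = 0.985018
Series (A, B, [0.985018], and E): 0.903933 × 0.759572 × 0.985018 × 0.858988 = 0.5809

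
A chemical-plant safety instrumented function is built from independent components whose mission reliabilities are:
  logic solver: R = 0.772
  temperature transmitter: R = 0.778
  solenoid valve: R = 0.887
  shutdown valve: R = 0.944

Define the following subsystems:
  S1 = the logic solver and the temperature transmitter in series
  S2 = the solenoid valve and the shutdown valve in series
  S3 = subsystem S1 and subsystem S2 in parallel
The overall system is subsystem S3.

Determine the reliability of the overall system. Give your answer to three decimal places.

0.935

Series (logic solver and temperature transmitter): 0.77200 × 0.77800 = 0.60062
Series (solenoid valve and shutdown valve): 0.88700 × 0.94400 = 0.83733
Parallel ([0.60062] and [0.83733]): 1 − (1 − 0.60062)(1 − 0.83733) = 0.935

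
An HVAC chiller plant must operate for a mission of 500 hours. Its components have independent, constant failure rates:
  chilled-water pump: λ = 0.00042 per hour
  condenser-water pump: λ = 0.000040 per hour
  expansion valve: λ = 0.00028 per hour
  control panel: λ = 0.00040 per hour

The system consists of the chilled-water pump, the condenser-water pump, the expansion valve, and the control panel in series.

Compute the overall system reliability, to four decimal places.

0.5655

R(chilled-water pump) = exp(−0.00042 × 500) = 0.810584
R(condenser-water pump) = exp(−0.000040 × 500) = 0.980199
R(expansion valve) = exp(−0.00028 × 500) = 0.869358
R(control panel) = exp(−0.00040 × 500) = 0.818731
Series (chilled-water pump, condenser-water pump, expansion valve, and control panel): 0.810584 × 0.980199 × 0.869358 × 0.818731 = 0.5655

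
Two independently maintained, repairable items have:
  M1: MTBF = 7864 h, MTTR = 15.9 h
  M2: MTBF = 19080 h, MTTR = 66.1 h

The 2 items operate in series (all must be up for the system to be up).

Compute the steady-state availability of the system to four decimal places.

0.9945

A(M1) = MTBF/(MTBF+MTTR) = 7864/(7864+15.9) = 0.997982
A(M2) = MTBF/(MTBF+MTTR) = 19080/(19080+66.1) = 0.996548
Series availability: 0.997982 × 0.996548 = 0.9945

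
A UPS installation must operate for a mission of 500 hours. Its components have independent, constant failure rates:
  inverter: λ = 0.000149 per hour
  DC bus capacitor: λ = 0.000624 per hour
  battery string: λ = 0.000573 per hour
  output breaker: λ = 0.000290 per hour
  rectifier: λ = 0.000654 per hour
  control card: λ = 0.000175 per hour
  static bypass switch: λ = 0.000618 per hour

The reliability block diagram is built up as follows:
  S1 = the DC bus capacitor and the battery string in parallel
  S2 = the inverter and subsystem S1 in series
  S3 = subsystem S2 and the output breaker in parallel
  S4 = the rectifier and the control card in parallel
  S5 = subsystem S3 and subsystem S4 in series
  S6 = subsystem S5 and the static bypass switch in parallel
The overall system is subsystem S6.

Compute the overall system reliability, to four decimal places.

R(inverter) = exp(−0.000149 × 500) = 0.928207
R(DC bus capacitor) = exp(−0.000624 × 500) = 0.731982
R(battery string) = exp(−0.000573 × 500) = 0.750887
R(output breaker) = exp(−0.000290 × 500) = 0.865022
R(rectifier) = exp(−0.000654 × 500) = 0.721084
R(control card) = exp(−0.000175 × 500) = 0.916219
R(static bypass switch) = exp(−0.000618 × 500) = 0.734181
Parallel (DC bus capacitor and battery string): 1 − (1 − 0.731982)(1 − 0.750887) = 0.933233
Series (inverter and [0.933233]): 0.928207 × 0.933233 = 0.866233
Parallel ([0.866233] and output breaker): 1 − (1 − 0.866233)(1 − 0.865022) = 0.981944
Parallel (rectifier and control card): 1 − (1 − 0.721084)(1 − 0.916219) = 0.976632
Series ([0.981944] and [0.976632]): 0.981944 × 0.976632 = 0.958998
Parallel ([0.958998] and static bypass switch): 1 − (1 − 0.958998)(1 − 0.734181) = 0.9891

0.9891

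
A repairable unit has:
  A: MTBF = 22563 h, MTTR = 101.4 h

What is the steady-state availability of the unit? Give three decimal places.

0.996

A(A) = MTBF/(MTBF+MTTR) = 22563/(22563+101.4) = 0.996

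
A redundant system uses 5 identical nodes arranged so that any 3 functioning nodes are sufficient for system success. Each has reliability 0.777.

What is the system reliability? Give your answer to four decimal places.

0.9229

R = Σ_{i=3}^{5} C(5,i) p^i (1−p)^{5−i} with p = 0.777
C(5,3)·0.777^3·0.223^2 = 0.233277
C(5,4)·0.777^4·0.223^1 = 0.406405
C(5,5)·0.777^5·0.223^0 = 0.283208
Sum = 0.9229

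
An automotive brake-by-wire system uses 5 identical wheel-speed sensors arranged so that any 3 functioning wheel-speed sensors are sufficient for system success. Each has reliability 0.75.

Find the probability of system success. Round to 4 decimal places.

0.8965

R = Σ_{i=3}^{5} C(5,i) p^i (1−p)^{5−i} with p = 0.75
C(5,3)·0.75^3·0.25^2 = 0.263672
C(5,4)·0.75^4·0.25^1 = 0.395508
C(5,5)·0.75^5·0.25^0 = 0.237305
Sum = 0.8965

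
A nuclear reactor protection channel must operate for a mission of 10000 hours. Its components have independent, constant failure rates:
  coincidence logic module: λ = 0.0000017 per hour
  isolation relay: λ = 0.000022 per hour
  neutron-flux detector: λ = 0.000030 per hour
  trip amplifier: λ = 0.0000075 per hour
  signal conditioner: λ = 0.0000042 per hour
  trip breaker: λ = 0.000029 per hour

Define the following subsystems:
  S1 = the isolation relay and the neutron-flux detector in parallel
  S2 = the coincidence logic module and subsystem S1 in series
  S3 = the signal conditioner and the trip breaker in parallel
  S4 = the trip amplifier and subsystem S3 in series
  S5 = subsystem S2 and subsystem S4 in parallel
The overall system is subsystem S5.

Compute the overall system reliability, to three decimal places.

R(coincidence logic module) = exp(−0.0000017 × 10000) = 0.98314
R(isolation relay) = exp(−0.000022 × 10000) = 0.80252
R(neutron-flux detector) = exp(−0.000030 × 10000) = 0.74082
R(trip amplifier) = exp(−0.0000075 × 10000) = 0.92774
R(signal conditioner) = exp(−0.0000042 × 10000) = 0.95887
R(trip breaker) = exp(−0.000029 × 10000) = 0.74826
Parallel (isolation relay and neutron-flux detector): 1 − (1 − 0.80252)(1 − 0.74082) = 0.94882
Series (coincidence logic module and [0.94882]): 0.98314 × 0.94882 = 0.93282
Parallel (signal conditioner and trip breaker): 1 − (1 − 0.95887)(1 − 0.74826) = 0.98965
Series (trip amplifier and [0.98965]): 0.92774 × 0.98965 = 0.91814
Parallel ([0.93282] and [0.91814]): 1 − (1 − 0.93282)(1 − 0.91814) = 0.995

0.995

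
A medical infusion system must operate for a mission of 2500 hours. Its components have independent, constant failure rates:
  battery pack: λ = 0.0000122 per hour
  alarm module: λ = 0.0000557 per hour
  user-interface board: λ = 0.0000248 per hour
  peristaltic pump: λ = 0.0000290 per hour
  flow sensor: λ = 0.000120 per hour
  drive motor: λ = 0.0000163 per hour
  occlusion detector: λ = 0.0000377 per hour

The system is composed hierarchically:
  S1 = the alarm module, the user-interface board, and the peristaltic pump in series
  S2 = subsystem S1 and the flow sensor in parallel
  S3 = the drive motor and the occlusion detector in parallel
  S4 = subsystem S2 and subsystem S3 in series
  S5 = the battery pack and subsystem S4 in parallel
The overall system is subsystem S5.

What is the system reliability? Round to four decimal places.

R(battery pack) = exp(−0.0000122 × 2500) = 0.969960
R(alarm module) = exp(−0.0000557 × 2500) = 0.870010
R(user-interface board) = exp(−0.0000248 × 2500) = 0.939883
R(peristaltic pump) = exp(−0.0000290 × 2500) = 0.930066
R(flow sensor) = exp(−0.000120 × 2500) = 0.740818
R(drive motor) = exp(−0.0000163 × 2500) = 0.960069
R(occlusion detector) = exp(−0.0000377 × 2500) = 0.910055
Series (alarm module, user-interface board, and peristaltic pump): 0.870010 × 0.939883 × 0.930066 = 0.760522
Parallel ([0.760522] and flow sensor): 1 − (1 − 0.760522)(1 − 0.740818) = 0.937932
Parallel (drive motor and occlusion detector): 1 − (1 − 0.960069)(1 − 0.910055) = 0.996408
Series ([0.937932] and [0.996408]): 0.937932 × 0.996408 = 0.934563
Parallel (battery pack and [0.934563]): 1 − (1 − 0.969960)(1 − 0.934563) = 0.9980

0.9980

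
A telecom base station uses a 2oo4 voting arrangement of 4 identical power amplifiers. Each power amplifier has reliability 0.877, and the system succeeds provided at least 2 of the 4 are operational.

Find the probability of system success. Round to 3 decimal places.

R = Σ_{i=2}^{4} C(4,i) p^i (1−p)^{4−i} with p = 0.877
C(4,2)·0.877^2·0.123^2 = 0.06982
C(4,3)·0.877^3·0.123^1 = 0.33187
C(4,4)·0.877^4·0.123^0 = 0.59156
Sum = 0.993

0.993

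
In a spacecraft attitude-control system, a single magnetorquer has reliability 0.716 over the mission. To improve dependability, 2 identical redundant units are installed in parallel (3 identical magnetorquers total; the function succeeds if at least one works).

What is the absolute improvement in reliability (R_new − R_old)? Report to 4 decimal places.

R_before = 0.716
R_after = 1 − (1 − 0.716)^3 = 0.9771
ΔR = 0.9771 − 0.716 = 0.2611

0.2611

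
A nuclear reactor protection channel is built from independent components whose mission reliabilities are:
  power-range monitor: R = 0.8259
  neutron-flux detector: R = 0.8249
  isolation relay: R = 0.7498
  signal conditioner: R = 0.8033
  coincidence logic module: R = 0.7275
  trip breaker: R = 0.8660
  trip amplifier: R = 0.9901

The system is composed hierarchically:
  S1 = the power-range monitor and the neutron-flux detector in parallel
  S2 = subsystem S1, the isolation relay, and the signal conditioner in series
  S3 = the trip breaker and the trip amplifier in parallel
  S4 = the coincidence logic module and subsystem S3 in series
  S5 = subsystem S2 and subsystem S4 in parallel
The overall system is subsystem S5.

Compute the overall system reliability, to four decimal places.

Parallel (power-range monitor and neutron-flux detector): 1 − (1 − 0.825900)(1 − 0.824900) = 0.969515
Series ([0.969515], isolation relay, and signal conditioner): 0.969515 × 0.749800 × 0.803300 = 0.583953
Parallel (trip breaker and trip amplifier): 1 − (1 − 0.866000)(1 − 0.990100) = 0.998673
Series (coincidence logic module and [0.998673]): 0.727500 × 0.998673 = 0.726535
Parallel ([0.583953] and [0.726535]): 1 − (1 − 0.583953)(1 − 0.726535) = 0.8862

0.8862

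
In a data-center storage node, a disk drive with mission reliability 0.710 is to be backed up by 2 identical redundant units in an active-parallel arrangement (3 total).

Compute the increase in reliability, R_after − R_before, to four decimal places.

R_before = 0.710
R_after = 1 − (1 − 0.710)^3 = 0.9756
ΔR = 0.9756 − 0.710 = 0.2656

0.2656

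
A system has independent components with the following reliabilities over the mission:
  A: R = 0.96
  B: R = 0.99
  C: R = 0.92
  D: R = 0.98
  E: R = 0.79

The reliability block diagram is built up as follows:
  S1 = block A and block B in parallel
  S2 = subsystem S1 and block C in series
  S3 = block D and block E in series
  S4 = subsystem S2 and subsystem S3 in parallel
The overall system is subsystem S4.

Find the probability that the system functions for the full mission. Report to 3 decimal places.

0.982

Parallel (A and B): 1 − (1 − 0.96000)(1 − 0.99000) = 0.99960
Series ([0.99960] and C): 0.99960 × 0.92000 = 0.91963
Series (D and E): 0.98000 × 0.79000 = 0.77420
Parallel ([0.91963] and [0.77420]): 1 − (1 − 0.91963)(1 − 0.77420) = 0.982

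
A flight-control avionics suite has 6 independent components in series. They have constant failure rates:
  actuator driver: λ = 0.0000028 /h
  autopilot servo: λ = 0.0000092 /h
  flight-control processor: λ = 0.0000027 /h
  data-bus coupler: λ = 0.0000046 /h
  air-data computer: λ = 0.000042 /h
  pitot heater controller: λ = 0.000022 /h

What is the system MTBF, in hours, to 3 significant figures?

Series of exponential components: λ_sys = Σ λ_i
λ_sys = 0.0000028 + 0.0000092 + 0.0000027 + 0.0000046 + 0.000042 + 0.000022 = 8.3300e-05 /h
MTBF = 1 / λ_sys = 12000 h

12000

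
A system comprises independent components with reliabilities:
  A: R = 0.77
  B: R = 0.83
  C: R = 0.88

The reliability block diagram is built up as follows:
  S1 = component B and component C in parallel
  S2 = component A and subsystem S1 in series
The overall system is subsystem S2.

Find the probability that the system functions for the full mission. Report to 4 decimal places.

Parallel (B and C): 1 − (1 − 0.830000)(1 − 0.880000) = 0.979600
Series (A and [0.979600]): 0.770000 × 0.979600 = 0.7543

0.7543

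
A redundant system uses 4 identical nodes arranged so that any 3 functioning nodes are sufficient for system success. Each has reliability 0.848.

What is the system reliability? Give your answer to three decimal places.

0.888

R = Σ_{i=3}^{4} C(4,i) p^i (1−p)^{4−i} with p = 0.848
C(4,3)·0.848^3·0.152^1 = 0.37076
C(4,4)·0.848^4·0.152^0 = 0.51711
Sum = 0.888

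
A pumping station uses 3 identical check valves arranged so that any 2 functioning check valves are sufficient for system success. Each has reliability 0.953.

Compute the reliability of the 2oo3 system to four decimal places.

R = Σ_{i=2}^{3} C(3,i) p^i (1−p)^{3−i} with p = 0.953
C(3,2)·0.953^2·0.047^1 = 0.128057
C(3,3)·0.953^3·0.047^0 = 0.865523
Sum = 0.9936

0.9936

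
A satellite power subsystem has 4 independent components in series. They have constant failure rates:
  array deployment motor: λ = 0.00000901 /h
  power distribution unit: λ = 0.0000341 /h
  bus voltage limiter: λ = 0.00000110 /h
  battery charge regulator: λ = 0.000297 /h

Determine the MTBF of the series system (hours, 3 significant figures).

Series of exponential components: λ_sys = Σ λ_i
λ_sys = 0.00000901 + 0.0000341 + 0.00000110 + 0.000297 = 3.4121e-04 /h
MTBF = 1 / λ_sys = 2930 h

2930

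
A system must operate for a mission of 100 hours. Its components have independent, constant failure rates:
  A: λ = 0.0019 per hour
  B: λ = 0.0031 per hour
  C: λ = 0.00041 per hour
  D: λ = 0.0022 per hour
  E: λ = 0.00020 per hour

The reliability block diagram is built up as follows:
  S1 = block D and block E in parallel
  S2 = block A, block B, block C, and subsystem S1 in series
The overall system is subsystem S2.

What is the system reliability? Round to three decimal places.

R(A) = exp(−0.0019 × 100) = 0.82696
R(B) = exp(−0.0031 × 100) = 0.73345
R(C) = exp(−0.00041 × 100) = 0.95983
R(D) = exp(−0.0022 × 100) = 0.80252
R(E) = exp(−0.00020 × 100) = 0.98020
Parallel (D and E): 1 − (1 − 0.80252)(1 − 0.98020) = 0.99609
Series (A, B, C, and [0.99609]): 0.82696 × 0.73345 × 0.95983 × 0.99609 = 0.580

0.580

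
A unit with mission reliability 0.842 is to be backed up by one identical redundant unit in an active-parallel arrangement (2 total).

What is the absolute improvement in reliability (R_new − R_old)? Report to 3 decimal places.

R_before = 0.842
R_after = 1 − (1 − 0.842)^2 = 0.975
ΔR = 0.975 − 0.842 = 0.133

0.133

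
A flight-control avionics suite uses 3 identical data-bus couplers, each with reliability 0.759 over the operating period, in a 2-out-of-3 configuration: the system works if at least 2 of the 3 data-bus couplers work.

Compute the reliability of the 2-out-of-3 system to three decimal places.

0.854

R = Σ_{i=2}^{3} C(3,i) p^i (1−p)^{3−i} with p = 0.759
C(3,2)·0.759^2·0.241^1 = 0.41651
C(3,3)·0.759^3·0.241^0 = 0.43725
Sum = 0.854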